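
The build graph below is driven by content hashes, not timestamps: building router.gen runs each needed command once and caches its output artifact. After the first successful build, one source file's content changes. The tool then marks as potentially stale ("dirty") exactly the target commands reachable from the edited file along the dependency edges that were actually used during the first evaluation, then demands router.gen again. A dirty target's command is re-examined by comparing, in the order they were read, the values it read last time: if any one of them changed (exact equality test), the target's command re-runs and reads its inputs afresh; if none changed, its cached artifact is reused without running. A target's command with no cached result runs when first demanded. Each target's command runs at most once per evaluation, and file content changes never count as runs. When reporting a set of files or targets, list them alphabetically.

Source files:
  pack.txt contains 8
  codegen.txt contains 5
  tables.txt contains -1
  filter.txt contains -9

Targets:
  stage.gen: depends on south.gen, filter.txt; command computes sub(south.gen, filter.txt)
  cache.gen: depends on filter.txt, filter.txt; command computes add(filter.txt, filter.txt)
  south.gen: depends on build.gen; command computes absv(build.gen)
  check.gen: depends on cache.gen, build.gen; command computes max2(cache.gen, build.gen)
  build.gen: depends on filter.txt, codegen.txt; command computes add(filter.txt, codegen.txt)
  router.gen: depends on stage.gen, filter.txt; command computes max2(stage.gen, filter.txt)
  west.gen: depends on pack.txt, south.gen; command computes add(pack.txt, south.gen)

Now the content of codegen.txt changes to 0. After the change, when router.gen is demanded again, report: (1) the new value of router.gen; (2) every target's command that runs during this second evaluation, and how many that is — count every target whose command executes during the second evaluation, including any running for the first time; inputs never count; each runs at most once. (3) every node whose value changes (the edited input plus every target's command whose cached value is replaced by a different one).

Initial pass — values computed on the first demand:
  build.gen = add(-9, 5) = -4
  south.gen = absv(-4) = 4
  stage.gen = sub(4, -9) = 13
  router.gen = max2(13, -9) = 13

Second demand — change propagation:
  build.gen: re-runs because codegen.txt 5->0; new result -9.
  south.gen: re-runs because build.gen -4->-9; new result 9.
  stage.gen: re-runs because south.gen 4->9; new result 18.
  router.gen: re-runs because stage.gen 13->18; new result 18.

router.gen now evaluates to 18.
Run set: build.gen, router.gen, south.gen, stage.gen (4 run).
Changed values: build.gen, codegen.txt, router.gen, south.gen, stage.gen.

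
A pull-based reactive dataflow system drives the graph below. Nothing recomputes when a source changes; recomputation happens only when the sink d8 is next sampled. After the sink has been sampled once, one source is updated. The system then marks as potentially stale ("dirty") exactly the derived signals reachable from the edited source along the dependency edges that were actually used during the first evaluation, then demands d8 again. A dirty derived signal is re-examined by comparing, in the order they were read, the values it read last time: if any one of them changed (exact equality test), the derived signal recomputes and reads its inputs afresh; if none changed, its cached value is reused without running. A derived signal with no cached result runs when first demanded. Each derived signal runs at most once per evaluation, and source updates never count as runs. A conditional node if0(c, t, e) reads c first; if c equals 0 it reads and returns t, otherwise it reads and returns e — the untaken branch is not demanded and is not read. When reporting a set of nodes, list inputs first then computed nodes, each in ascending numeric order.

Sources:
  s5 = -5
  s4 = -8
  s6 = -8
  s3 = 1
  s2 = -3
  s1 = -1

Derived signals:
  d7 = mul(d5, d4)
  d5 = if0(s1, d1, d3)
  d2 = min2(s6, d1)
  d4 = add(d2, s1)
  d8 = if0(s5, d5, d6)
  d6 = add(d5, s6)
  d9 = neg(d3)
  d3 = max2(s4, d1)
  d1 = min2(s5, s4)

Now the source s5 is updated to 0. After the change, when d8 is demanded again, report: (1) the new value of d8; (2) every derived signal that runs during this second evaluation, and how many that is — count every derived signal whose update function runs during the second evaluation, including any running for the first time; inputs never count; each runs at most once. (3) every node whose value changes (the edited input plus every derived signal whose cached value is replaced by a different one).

First evaluation (everything demanded from the output):
  d1 = min2(-5, -8) = -8
  d3 = max2(-8, -8) = -8
  d5 = if0(s1=-1 -> else branch d3) = -8
  d6 = add(-8, -8) = -16
  d8 = if0(s5=-5 -> else branch d6) = -16

Propagation after the edit:
  d1: runs — s5 -5->0; result -8 (same value as before).
  d3: checked — values it read are unchanged (s4 unchanged, d1 unchanged); reused cached -8 without running.
  d5: checked — values it read are unchanged (s1 unchanged, d3 unchanged); reused cached -8 without running.
  d6: marked dirty but never re-examined — demand shifted away from it.
  d8: runs — s5 -5->0; result -8.

Key observation: a condition flipped, so demand moved to the other branch — d6 is never re-examined.

New value of d8: -8.
Derived signals that run: d1, d8 — 2 in total.
Values that change: s5, d8.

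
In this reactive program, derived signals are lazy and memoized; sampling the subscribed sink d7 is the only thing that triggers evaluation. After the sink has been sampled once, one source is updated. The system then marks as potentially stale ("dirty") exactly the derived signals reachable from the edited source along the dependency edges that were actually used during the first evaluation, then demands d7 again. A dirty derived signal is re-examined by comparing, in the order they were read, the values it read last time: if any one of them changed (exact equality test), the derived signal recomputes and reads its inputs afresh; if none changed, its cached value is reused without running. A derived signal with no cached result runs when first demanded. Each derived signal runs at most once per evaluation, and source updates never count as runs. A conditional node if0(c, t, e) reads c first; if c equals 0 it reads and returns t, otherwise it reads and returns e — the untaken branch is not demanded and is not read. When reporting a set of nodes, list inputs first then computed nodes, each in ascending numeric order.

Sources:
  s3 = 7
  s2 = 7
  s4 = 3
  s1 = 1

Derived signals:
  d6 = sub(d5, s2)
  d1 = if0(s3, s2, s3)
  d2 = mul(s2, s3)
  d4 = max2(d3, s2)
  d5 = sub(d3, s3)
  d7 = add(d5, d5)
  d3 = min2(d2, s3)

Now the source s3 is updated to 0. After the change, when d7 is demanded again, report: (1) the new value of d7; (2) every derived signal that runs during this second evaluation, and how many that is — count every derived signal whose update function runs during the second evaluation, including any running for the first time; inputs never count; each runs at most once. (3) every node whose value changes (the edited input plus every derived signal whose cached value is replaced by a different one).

First demand of the output computes:
  d2 = mul(7, 7) = 49
  d3 = min2(49, 7) = 7
  d5 = sub(7, 7) = 0
  d7 = add(0, 0) = 0

After the edit, cleaning proceeds:
  d2: a read changed (s3 7->0) — executes, giving 0.
  d3: a read changed (d2 49->0; s3 7->0) — executes, giving 0.
  d5: a read changed (d3 7->0; s3 7->0) — executes, giving 0 — identical to its old value.
  d7: dirty, but its reads are unchanged (d5 unchanged, d5 unchanged); cached 0 stands.

Note the absorption at d5: it re-runs yet its value is the same, leaving the output's value untouched.

Demanding d7 again yields 0.
3 derived signals run: d2, d3, d5.
The nodes whose values change: s3, d2, d3.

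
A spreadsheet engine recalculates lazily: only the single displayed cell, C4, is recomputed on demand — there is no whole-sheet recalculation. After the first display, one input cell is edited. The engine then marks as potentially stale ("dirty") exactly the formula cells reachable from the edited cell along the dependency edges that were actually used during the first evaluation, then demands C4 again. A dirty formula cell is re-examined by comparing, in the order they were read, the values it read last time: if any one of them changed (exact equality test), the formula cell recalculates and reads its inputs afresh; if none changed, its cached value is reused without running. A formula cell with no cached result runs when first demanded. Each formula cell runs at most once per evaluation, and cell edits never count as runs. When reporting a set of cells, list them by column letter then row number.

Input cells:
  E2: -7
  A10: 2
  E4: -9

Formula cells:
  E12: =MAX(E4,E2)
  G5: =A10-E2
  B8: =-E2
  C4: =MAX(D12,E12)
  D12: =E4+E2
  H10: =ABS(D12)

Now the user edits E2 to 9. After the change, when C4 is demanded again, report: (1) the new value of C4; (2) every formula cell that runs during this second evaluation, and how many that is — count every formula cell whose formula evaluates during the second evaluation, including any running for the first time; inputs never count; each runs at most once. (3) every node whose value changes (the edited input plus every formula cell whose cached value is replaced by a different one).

New value of C4: 9.
Formula cells that run: C4, D12, E12 — 3 in total.
Values that change: C4, D12, E2, E12.

First evaluation (everything demanded from the output):
  D12 = -9 + -7 = -16
  E12 = MAX(-9, -7) = -7
  C4 = MAX(-16, -7) = -7

Propagation after the edit:
  D12: runs — E2 -7->9; result 0.
  E12: runs — E2 -7->9; result 9.
  C4: runs — D12 -16->0; E12 -7->9; result 9.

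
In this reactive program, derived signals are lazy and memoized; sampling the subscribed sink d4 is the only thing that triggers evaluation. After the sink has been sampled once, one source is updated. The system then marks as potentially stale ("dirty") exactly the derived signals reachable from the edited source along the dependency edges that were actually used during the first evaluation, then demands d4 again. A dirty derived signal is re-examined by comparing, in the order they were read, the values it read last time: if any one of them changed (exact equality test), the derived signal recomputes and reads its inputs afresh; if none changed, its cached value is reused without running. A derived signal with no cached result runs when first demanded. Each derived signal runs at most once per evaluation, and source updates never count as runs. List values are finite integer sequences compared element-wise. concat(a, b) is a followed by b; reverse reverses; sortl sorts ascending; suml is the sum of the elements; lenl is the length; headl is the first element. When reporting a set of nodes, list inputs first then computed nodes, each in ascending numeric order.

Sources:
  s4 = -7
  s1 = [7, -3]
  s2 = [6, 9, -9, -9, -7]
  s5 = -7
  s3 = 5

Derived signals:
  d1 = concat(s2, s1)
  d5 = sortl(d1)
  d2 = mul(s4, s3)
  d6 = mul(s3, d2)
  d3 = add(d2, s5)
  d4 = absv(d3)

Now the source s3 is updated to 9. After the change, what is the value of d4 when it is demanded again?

First demand of the output computes:
  d2 = mul(-7, 5) = -35
  d3 = add(-35, -7) = -42
  d4 = absv(-42) = 42

After the edit, cleaning proceeds:
  d2: a read changed (s3 5->9) — executes, giving -63.
  d3: a read changed (d2 -35->-63) — executes, giving -70.
  d4: a read changed (d3 -42->-70) — executes, giving 70.

Demanding d4 again yields 70.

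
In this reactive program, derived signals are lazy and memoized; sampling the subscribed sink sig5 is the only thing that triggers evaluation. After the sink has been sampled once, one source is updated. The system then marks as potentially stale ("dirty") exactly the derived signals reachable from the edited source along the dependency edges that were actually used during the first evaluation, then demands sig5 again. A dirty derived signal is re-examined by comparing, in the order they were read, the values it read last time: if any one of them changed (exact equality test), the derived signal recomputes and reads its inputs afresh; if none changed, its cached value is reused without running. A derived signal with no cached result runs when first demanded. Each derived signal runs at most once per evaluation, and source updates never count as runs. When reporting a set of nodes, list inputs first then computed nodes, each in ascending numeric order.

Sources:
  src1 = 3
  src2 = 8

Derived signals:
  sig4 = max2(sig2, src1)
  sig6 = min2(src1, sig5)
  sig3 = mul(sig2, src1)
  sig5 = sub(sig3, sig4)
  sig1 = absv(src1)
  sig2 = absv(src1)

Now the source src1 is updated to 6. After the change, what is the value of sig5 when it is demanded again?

First demand of the output computes:
  sig2 = absv(3) = 3
  sig3 = mul(3, 3) = 9
  sig4 = max2(3, 3) = 3
  sig5 = sub(9, 3) = 6

After the edit, cleaning proceeds:
  sig2: a read changed (src1 3->6) — executes, giving 6.
  sig3: a read changed (sig2 3->6; src1 3->6) — executes, giving 36.
  sig4: a read changed (sig2 3->6; src1 3->6) — executes, giving 6.
  sig5: a read changed (sig3 9->36; sig4 3->6) — executes, giving 30.

Demanding sig5 again yields 30.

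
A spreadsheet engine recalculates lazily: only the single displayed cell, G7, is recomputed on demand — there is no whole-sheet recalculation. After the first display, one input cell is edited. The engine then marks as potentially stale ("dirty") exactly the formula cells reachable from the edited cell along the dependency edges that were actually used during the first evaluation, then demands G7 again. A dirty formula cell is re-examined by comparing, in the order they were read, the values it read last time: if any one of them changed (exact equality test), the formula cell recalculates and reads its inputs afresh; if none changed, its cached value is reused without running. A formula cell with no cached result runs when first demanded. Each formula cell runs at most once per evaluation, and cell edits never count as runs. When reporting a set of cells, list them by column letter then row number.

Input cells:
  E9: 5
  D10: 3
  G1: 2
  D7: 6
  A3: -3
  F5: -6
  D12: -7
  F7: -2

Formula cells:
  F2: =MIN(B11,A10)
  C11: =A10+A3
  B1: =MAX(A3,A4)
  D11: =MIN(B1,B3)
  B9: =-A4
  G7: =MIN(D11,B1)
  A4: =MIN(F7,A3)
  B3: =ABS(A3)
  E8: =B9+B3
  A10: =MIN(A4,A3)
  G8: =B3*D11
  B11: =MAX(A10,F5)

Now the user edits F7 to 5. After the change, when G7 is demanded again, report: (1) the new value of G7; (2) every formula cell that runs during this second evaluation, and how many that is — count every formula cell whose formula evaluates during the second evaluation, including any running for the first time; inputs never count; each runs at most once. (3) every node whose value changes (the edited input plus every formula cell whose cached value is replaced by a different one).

New value of G7: -3.
Formula cells that run: A4 — 1 in total.
Values that change: F7.
Key observation: the change is absorbed at A4 — it re-runs but produces the same value, and the output's value is unchanged.

First evaluation (everything demanded from the output):
  A4 = MIN(-2, -3) = -3
  B1 = MAX(-3, -3) = -3
  B3 = ABS(-3) = 3
  D11 = MIN(-3, 3) = -3
  G7 = MIN(-3, -3) = -3

Propagation after the edit:
  A4: runs — F7 -2->5; result -3 (same value as before).
  B1: checked — values it read are unchanged (A3 unchanged, A4 unchanged); reused cached -3 without running.
  D11: checked — values it read are unchanged (B1 unchanged, B3 unchanged); reused cached -3 without running.
  G7: checked — values it read are unchanged (D11 unchanged, B1 unchanged); reused cached -3 without running.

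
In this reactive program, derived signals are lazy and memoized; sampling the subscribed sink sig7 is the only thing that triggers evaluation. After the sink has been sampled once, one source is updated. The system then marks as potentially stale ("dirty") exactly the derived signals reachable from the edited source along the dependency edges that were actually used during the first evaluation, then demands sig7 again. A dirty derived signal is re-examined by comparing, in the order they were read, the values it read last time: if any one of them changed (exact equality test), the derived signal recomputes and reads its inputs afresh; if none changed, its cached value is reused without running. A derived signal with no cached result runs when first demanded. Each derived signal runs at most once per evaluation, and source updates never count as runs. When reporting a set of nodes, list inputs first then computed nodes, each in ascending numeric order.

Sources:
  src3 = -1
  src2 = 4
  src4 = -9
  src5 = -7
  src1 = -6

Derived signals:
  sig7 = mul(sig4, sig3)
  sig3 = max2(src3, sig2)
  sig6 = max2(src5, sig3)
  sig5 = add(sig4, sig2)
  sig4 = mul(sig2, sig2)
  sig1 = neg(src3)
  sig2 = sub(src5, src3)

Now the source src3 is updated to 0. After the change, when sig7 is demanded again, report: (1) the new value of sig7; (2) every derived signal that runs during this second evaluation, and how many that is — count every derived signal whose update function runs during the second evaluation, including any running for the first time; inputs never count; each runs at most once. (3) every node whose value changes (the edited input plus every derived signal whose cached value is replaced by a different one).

Demanding sig7 again yields 0.
4 derived signals run: sig2, sig3, sig4, sig7.
The nodes whose values change: src3, sig2, sig3, sig4, sig7.

First demand of the output computes:
  sig2 = sub(-7, -1) = -6
  sig3 = max2(-1, -6) = -1
  sig4 = mul(-6, -6) = 36
  sig7 = mul(36, -1) = -36

After the edit, cleaning proceeds:
  sig2: a read changed (src3 -1->0) — executes, giving -7.
  sig3: a read changed (src3 -1->0; sig2 -6->-7) — executes, giving 0.
  sig4: a read changed (sig2 -6->-7; sig2 -6->-7) — executes, giving 49.
  sig7: a read changed (sig4 36->49; sig3 -1->0) — executes, giving 0.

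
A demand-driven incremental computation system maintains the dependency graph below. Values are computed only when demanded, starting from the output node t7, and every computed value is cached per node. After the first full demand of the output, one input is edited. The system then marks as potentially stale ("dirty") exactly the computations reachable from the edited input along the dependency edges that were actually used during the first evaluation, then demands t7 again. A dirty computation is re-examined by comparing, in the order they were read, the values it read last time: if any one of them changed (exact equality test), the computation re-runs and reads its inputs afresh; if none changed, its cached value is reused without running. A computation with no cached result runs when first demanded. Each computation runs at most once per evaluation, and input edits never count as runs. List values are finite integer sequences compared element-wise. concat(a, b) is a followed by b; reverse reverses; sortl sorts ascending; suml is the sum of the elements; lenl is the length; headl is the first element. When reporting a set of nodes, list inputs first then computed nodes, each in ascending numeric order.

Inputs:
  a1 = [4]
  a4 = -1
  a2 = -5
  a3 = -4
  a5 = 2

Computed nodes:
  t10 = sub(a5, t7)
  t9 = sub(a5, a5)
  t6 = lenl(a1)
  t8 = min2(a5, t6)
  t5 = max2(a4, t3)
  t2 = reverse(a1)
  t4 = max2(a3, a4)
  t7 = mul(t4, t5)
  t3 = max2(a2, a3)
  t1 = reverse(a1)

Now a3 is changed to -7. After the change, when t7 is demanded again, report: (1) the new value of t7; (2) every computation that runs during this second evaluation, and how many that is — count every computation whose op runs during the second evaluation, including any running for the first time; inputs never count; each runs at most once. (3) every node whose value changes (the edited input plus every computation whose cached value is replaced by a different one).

New value of t7: 1.
Computations that run: t3, t4, t5 — 3 in total.
Values that change: a3, t3.
Key observation: the cutoff stops propagation at t7 — its inputs' values are unchanged, so it reuses its cache.

First evaluation (everything demanded from the output):
  t3 = max2(-5, -4) = -4
  t4 = max2(-4, -1) = -1
  t5 = max2(-1, -4) = -1
  t7 = mul(-1, -1) = 1

Propagation after the edit:
  t3: runs — a3 -4->-7; result -5.
  t4: runs — a3 -4->-7; result -1 (same value as before).
  t5: runs — t3 -4->-5; result -1 (same value as before).
  t7: checked — values it read are unchanged (t4 unchanged, t5 unchanged); reused cached 1 without running.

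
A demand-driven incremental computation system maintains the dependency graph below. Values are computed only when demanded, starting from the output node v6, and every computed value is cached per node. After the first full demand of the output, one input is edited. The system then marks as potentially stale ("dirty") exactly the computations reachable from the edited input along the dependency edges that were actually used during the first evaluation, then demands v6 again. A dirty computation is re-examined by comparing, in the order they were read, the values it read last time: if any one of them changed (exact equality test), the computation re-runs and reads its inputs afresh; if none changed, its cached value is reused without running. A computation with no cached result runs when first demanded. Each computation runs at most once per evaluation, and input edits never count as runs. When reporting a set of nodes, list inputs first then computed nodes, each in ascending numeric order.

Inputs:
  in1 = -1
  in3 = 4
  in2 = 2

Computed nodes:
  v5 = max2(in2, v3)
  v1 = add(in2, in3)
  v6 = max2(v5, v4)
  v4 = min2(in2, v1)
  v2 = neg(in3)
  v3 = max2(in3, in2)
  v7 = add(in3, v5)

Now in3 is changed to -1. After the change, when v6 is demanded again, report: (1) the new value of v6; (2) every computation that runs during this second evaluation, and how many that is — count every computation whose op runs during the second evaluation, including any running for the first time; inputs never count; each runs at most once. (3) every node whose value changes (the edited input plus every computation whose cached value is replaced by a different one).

First evaluation (everything demanded from the output):
  v1 = add(2, 4) = 6
  v3 = max2(4, 2) = 4
  v4 = min2(2, 6) = 2
  v5 = max2(2, 4) = 4
  v6 = max2(4, 2) = 4

Propagation after the edit:
  v1: runs — in3 4->-1; result 1.
  v3: runs — in3 4->-1; result 2.
  v4: runs — v1 6->1; result 1.
  v5: runs — v3 4->2; result 2.
  v6: runs — v5 4->2; v4 2->1; result 2.

New value of v6: 2.
Computations that run: v1, v3, v4, v5, v6 — 5 in total.
Values that change: in3, v1, v3, v4, v5, v6.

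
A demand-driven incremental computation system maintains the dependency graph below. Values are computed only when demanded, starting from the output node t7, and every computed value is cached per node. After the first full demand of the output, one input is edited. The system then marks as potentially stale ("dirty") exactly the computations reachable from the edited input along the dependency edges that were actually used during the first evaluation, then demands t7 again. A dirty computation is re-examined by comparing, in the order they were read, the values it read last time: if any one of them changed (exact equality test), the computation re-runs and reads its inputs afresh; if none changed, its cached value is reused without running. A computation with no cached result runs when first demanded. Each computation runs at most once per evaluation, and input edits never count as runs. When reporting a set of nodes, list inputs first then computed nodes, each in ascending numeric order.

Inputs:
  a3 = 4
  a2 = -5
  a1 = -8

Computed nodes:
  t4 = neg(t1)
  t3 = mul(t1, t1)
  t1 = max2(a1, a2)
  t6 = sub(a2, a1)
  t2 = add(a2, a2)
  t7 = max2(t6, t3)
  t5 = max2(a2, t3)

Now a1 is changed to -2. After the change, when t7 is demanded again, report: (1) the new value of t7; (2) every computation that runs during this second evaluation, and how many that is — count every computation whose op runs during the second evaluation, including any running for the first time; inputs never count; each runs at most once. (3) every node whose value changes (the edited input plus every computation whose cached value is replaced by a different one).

New value of t7: 4.
Computations that run: t1, t3, t6, t7 — 4 in total.
Values that change: a1, t1, t3, t6, t7.

First evaluation (everything demanded from the output):
  t1 = max2(-8, -5) = -5
  t3 = mul(-5, -5) = 25
  t6 = sub(-5, -8) = 3
  t7 = max2(3, 25) = 25

Propagation after the edit:
  t1: runs — a1 -8->-2; result -2.
  t3: runs — t1 -5->-2; t1 -5->-2; result 4.
  t6: runs — a1 -8->-2; result -3.
  t7: runs — t6 3->-3; t3 25->4; result 4.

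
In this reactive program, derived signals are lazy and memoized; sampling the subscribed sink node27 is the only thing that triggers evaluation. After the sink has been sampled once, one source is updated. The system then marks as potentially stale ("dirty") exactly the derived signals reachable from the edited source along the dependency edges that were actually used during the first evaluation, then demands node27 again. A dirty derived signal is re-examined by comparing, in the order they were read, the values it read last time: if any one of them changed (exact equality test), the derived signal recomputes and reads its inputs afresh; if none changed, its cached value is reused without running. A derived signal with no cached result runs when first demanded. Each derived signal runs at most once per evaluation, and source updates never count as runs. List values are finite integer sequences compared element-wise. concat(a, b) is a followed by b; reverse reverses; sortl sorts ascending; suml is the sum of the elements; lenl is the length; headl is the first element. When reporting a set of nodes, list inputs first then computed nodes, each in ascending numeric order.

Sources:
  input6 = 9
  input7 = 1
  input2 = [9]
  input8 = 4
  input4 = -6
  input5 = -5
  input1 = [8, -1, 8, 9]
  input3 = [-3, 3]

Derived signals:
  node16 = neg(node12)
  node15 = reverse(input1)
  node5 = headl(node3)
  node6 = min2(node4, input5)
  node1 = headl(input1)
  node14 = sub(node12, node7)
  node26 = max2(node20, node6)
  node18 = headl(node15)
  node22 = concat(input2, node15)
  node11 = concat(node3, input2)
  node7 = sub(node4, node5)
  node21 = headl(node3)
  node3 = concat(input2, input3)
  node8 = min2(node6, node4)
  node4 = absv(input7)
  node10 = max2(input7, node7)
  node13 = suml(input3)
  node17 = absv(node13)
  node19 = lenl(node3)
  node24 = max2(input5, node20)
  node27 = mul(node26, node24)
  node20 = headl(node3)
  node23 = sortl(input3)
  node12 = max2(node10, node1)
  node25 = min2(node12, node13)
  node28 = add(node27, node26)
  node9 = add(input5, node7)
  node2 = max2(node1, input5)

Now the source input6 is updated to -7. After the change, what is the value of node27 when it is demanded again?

First demand of the output computes:
  node3 = concat([9], [-3, 3]) = [9, -3, 3]
  node4 = absv(1) = 1
  node6 = min2(1, -5) = -5
  node20 = headl([9, -3, 3]) = 9
  node24 = max2(-5, 9) = 9
  node26 = max2(9, -5) = 9
  node27 = mul(9, 9) = 81

After the edit, cleaning proceeds:
  no node depends on input6 at all; the second demand re-runs nothing.

Note the shortcut — nothing in the graph depends on input6 at all, so no recomputation happens.

Demanding node27 again yields 81.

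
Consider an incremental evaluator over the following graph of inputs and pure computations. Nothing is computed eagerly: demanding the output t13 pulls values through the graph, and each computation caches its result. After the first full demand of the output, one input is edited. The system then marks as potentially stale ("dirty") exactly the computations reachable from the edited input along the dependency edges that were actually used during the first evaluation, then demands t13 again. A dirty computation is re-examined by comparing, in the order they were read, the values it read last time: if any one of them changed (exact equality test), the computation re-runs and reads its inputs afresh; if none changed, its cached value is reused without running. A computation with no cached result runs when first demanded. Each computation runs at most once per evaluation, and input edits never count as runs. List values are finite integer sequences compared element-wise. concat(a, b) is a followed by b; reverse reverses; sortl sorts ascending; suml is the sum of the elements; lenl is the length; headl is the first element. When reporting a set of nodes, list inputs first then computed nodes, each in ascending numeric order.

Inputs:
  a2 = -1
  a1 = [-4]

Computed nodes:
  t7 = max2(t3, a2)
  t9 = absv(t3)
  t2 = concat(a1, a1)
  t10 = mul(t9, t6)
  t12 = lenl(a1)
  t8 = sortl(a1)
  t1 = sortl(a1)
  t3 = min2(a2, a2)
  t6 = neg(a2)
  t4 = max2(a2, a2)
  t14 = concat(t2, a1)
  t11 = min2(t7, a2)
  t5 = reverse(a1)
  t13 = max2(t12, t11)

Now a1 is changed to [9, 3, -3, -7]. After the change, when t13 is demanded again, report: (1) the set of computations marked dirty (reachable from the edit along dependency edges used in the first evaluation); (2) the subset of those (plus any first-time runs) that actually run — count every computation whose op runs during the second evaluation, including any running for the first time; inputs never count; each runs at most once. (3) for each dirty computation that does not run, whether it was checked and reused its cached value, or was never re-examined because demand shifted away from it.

Dirty set: t12, t13.
Run set: t12, t13 (2 run).
All dirty computations ended up running.

Initial pass — values computed on the first demand:
  t3 = min2(-1, -1) = -1
  t7 = max2(-1, -1) = -1
  t11 = min2(-1, -1) = -1
  t12 = lenl([-4]) = 1
  t13 = max2(1, -1) = 1

Second demand — change propagation:
  t12: re-runs because a1 [-4]->[9, 3, -3, -7]; new result 4.
  t13: re-runs because t12 1->4; new result 4.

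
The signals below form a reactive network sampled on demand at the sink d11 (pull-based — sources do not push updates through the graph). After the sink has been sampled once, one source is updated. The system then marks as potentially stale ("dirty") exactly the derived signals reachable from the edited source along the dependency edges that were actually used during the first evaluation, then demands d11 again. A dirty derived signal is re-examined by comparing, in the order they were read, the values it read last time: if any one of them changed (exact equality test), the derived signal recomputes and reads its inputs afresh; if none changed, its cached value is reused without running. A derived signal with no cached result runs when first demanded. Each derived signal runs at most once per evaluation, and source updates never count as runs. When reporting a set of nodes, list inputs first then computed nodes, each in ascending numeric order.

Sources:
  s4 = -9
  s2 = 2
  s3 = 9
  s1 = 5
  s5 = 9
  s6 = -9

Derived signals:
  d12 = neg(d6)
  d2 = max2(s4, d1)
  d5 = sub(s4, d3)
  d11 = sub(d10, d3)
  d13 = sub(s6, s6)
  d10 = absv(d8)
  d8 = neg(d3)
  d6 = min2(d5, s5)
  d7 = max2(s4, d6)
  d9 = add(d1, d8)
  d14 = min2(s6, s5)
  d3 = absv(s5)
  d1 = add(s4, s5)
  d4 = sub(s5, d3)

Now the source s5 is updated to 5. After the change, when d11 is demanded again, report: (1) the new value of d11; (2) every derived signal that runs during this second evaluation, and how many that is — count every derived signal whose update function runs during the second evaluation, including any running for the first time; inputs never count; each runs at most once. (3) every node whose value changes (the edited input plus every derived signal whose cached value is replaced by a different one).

d11 now evaluates to 0.
Run set: d3, d8, d10, d11 (4 run).
Changed values: s5, d3, d8, d10.

Initial pass — values computed on the first demand:
  d3 = absv(9) = 9
  d8 = neg(9) = -9
  d10 = absv(-9) = 9
  d11 = sub(9, 9) = 0

Second demand — change propagation:
  d3: re-runs because s5 9->5; new result 5.
  d8: re-runs because d3 9->5; new result -5.
  d10: re-runs because d8 -9->-5; new result 5.
  d11: re-runs because d10 9->5; d3 9->5; new result 0 (unchanged).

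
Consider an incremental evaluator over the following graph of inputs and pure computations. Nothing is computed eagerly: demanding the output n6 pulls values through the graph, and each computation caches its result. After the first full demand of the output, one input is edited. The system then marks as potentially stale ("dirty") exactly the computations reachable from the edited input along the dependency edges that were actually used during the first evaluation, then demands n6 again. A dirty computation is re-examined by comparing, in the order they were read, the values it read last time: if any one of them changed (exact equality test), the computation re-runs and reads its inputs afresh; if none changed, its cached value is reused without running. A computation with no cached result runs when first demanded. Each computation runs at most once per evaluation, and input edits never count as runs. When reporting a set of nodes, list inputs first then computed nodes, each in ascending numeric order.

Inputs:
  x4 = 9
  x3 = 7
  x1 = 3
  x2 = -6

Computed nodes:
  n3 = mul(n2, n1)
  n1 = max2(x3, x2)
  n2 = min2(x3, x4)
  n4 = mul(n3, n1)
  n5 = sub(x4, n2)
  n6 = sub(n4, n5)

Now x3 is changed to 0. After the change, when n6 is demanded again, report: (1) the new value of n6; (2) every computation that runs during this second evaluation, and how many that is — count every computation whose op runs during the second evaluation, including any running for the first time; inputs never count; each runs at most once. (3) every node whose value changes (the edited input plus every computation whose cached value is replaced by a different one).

n6 now evaluates to -9.
Run set: n1, n2, n3, n4, n5, n6 (6 run).
Changed values: x3, n1, n2, n3, n4, n5, n6.

Initial pass — values computed on the first demand:
  n1 = max2(7, -6) = 7
  n2 = min2(7, 9) = 7
  n3 = mul(7, 7) = 49
  n4 = mul(49, 7) = 343
  n5 = sub(9, 7) = 2
  n6 = sub(343, 2) = 341

Second demand — change propagation:
  n1: re-runs because x3 7->0; new result 0.
  n2: re-runs because x3 7->0; new result 0.
  n3: re-runs because n2 7->0; n1 7->0; new result 0.
  n4: re-runs because n3 49->0; n1 7->0; new result 0.
  n5: re-runs because n2 7->0; new result 9.
  n6: re-runs because n4 343->0; n5 2->9; new result -9.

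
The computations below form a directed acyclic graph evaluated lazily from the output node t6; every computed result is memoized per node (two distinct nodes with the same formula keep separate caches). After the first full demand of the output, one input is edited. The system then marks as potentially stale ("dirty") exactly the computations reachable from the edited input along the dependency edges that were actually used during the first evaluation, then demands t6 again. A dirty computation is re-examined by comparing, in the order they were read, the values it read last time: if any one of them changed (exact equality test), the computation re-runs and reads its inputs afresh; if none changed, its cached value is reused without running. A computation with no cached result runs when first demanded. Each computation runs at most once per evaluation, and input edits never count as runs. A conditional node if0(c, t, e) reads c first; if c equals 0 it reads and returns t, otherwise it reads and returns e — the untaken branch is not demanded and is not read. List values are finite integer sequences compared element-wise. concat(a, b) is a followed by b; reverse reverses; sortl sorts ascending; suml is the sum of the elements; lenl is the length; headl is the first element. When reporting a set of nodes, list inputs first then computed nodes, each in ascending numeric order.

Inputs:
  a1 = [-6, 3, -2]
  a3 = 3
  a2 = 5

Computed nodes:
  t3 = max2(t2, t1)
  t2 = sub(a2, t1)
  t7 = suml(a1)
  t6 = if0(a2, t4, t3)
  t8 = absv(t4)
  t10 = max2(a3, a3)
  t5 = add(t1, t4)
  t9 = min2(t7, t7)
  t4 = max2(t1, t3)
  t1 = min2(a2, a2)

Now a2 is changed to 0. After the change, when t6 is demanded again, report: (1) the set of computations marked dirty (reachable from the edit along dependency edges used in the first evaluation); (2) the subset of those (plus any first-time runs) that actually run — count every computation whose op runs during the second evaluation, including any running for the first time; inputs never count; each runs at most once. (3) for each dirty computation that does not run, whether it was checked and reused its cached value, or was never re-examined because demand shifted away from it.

First demand of the output computes:
  t1 = min2(5, 5) = 5
  t2 = sub(5, 5) = 0
  t3 = max2(0, 5) = 5
  t6 = if0(a2=5 -> else branch t3) = 5

After the edit, cleaning proceeds:
  t1: a read changed (a2 5->0; a2 5->0) — executes, giving 0.
  t2: a read changed (a2 5->0; t1 5->0) — executes, giving 0 — identical to its old value.
  t3: a read changed (t1 5->0) — executes, giving 0.
  t4: had never run; runs now, result 0.
  t6: a read changed (a2 5->0; t3 5->0) — executes, giving 0.

Note the branch switch — t4 had no cache and runs now for the first time.

The edit dirties: t1, t2, t3, t6.
5 computations run: t1, t2, t3, t4, t6.
No dirty computation escaped a run.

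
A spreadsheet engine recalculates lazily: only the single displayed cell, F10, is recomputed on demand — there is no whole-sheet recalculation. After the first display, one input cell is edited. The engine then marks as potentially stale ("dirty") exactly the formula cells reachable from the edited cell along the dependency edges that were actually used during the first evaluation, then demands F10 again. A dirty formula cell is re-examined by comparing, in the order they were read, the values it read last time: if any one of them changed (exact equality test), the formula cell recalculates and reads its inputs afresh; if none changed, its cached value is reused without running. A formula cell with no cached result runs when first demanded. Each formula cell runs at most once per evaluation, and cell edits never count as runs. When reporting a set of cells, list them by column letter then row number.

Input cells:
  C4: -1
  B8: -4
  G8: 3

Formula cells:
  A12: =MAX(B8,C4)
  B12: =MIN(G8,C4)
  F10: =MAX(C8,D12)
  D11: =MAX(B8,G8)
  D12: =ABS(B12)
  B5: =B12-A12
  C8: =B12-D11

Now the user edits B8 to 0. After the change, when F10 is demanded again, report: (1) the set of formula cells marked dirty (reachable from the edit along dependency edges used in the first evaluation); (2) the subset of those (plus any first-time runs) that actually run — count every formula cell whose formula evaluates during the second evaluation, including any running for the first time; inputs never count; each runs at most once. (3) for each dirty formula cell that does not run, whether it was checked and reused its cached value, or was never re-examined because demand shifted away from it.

First evaluation (everything demanded from the output):
  B12 = MIN(3, -1) = -1
  D11 = MAX(-4, 3) = 3
  C8 = -1 - 3 = -4
  D12 = ABS(-1) = 1
  F10 = MAX(-4, 1) = 1

Propagation after the edit:
  D11: runs — B8 -4->0; result 3 (same value as before).
  C8: checked — values it read are unchanged (B12 unchanged, D11 unchanged); reused cached -4 without running.
  F10: checked — values it read are unchanged (C8 unchanged, D12 unchanged); reused cached 1 without running.

Key observation: the change is absorbed at D11 — it re-runs but produces the same value, and the output's value is unchanged.

Marked dirty: C8, D11, F10.
Formula cells that run: D11 — 1 in total.
Checked but reused from cache: C8, F10.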